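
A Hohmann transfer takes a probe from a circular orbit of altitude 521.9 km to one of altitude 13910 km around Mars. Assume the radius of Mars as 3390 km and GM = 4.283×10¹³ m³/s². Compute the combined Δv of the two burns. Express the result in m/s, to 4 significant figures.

Δv_total ≈ 1535 m/s

r₁ = 3390 + 521.9 = 3911.9 km = 3.9119×10⁶ m.
r₂ = 3390 + 13910 = 17300 km = 1.7300×10⁷ m.
Transfer ellipse a_t = (r₁ + r₂)/2 = 1.061×10⁷ m.
At r₁: circular v_c1 = √(μ/r₁) = 3309 m/s; transfer-periapsis v_p = √[μ(2/r₁ − 1/a_t)] = 4226 m/s.
Δv₁ = v_p − v_c1 = 917.1 m/s.
At r₂: circular v_c2 = √(μ/r₂) = 1573 m/s; transfer-apoapsis v_a = √[μ(2/r₂ − 1/a_t)] = 955.6 m/s.
Δv₂ = v_c2 − v_a = 617.9 m/s.
Total Δv = Δv₁ + Δv₂ = 1535 m/s.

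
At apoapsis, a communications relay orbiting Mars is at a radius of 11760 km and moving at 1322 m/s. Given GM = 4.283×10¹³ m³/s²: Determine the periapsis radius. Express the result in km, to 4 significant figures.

r_a = 1.176×10⁷ m.
Specific energy ε = v²/2 − μ/r = -2.768×10⁶ J/kg, so a = −μ/(2ε) = 7.736×10⁶ m.
The apsides satisfy r_p + r_a = 2a, so the periapsis radius is 2a − r_a = 3.712×10⁶ m = 3712.3 km.

periapsis radius ≈ 3712 km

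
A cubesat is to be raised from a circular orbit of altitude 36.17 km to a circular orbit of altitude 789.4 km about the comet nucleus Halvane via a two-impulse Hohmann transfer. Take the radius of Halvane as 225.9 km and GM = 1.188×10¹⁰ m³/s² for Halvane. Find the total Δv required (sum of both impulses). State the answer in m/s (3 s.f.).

Δv_total ≈ 94.4 m/s

r₁ = 225.9 + 36.17 = 262.07 km = 2.6207×10⁵ m.
r₂ = 225.9 + 789.4 = 1015.3 km = 1.0153×10⁶ m.
Transfer ellipse a_t = (r₁ + r₂)/2 = 6.387×10⁵ m.
At r₁: circular v_c1 = √(μ/r₁) = 212.9 m/s; transfer-periapsis v_p = √[μ(2/r₁ − 1/a_t)] = 268.4 m/s.
Δv₁ = v_p − v_c1 = 55.53 m/s.
At r₂: circular v_c2 = √(μ/r₂) = 108.2 m/s; transfer-apoapsis v_a = √[μ(2/r₂ − 1/a_t)] = 69.29 m/s.
Δv₂ = v_c2 − v_a = 38.88 m/s.
Total Δv = Δv₁ + Δv₂ = 94.41 m/s.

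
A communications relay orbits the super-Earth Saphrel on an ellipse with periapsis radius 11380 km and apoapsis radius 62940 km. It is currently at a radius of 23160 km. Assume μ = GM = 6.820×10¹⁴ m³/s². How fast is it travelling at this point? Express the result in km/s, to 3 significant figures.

Semi-major axis a = (r_p + r_a)/2 = 37160 km = 3.716×10⁷ m.
Vis-viva: v² = μ(2/r − 1/a) = 6.820×10¹⁴ × (8.636×10⁻⁸ − 2.691×10⁻⁸) = 4.054×10⁷ m²/s².
v = 6367 m/s = 6.367 km/s.

v ≈ 6.37 km/s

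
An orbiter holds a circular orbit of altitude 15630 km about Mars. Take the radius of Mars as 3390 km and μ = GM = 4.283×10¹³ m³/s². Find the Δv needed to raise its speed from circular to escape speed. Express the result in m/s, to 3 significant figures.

r = 3390 + 15630 = 19020 km = 1.9020×10⁷ m.
Circular speed v_c = √(μ/r) = 1501 m/s.
Escape speed v_esc = √(2μ/r) = √2 × v_c = 2122 m/s.
Δv = v_esc − v_c = 621.6 m/s.

Δv ≈ 622 m/s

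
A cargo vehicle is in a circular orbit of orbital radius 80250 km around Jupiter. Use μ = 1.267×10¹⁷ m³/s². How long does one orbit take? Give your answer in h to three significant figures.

r = 80250 km = 8.025×10⁷ m.
Kepler's third law: T = 2π√(r³/μ) = 2π√((8.025×10⁷)³ / 1.267×10¹⁷).
r³/μ = 4.079×10⁶ s², so T = 2π × 2.020×10³ = 1.269×10⁴ s.
Converting: 1.269×10⁴ s ÷ 3600 = 3.525 h.

T ≈ 3.52 h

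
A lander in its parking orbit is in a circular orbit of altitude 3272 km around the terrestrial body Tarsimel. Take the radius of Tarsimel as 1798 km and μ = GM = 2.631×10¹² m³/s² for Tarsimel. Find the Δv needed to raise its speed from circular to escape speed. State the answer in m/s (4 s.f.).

Δv ≈ 298.4 m/s

r = 1798 + 3272 = 5070.0 km = 5.0700×10⁶ m.
Circular speed v_c = √(μ/r) = 720.4 m/s.
Escape speed v_esc = √(2μ/r) = √2 × v_c = 1019 m/s.
Δv = v_esc − v_c = 298.4 m/s.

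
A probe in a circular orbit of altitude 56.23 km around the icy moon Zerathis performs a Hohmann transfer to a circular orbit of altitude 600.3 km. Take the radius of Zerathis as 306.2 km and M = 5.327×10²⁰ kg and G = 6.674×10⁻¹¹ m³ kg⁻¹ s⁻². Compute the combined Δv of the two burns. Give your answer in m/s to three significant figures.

Δv_total ≈ 110 m/s

μ = GM = 6.674×10⁻¹¹ × 5.327×10²⁰ = 3.555×10¹⁰ m³/s².
r₁ = 306.2 + 56.23 = 362.43 km = 3.6243×10⁵ m.
r₂ = 306.2 + 600.3 = 906.50 km = 9.0650×10⁵ m.
Transfer ellipse a_t = (r₁ + r₂)/2 = 6.345×10⁵ m.
At r₁: circular v_c1 = √(μ/r₁) = 313.2 m/s; transfer-periapsis v_p = √[μ(2/r₁ − 1/a_t)] = 374.4 m/s.
Δv₁ = v_p − v_c1 = 61.17 m/s.
At r₂: circular v_c2 = √(μ/r₂) = 198.0 m/s; transfer-apoapsis v_a = √[μ(2/r₂ − 1/a_t)] = 149.7 m/s.
Δv₂ = v_c2 − v_a = 48.36 m/s.
Total Δv = Δv₁ + Δv₂ = 109.5 m/s.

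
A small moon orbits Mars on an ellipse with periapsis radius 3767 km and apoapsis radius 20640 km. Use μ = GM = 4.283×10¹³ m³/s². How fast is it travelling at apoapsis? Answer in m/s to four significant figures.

v ≈ 800.3 m/s

Semi-major axis a = (r_p + r_a)/2 = 12204 km = 1.220×10⁷ m.
Vis-viva: v² = μ(2/r − 1/a) = 4.283×10¹³ × (9.690×10⁻⁸ − 8.194×10⁻⁸) = 6.405×10⁵ m²/s².
v = 800.3 m/s.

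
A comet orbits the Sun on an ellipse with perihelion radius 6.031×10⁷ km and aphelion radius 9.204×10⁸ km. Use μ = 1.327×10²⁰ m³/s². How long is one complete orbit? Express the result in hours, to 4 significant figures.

Semi-major axis a = (r_p + r_a)/2 = (6.0310×10⁷ + 9.2040×10⁸)/2 = 4.9036×10⁸ km = 4.904×10¹¹ m.
By Kepler's third law T = 2π√(a³/μ) = 2π × 2.981×10⁷ = 1.873×10⁸ s.
= 52020 hours.

T ≈ 52020 hours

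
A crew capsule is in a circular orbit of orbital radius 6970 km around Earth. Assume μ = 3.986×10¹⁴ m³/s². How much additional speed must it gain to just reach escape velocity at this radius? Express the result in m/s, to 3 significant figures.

Δv ≈ 3130 m/s

r = 6970 km = 6.970×10⁶ m.
Circular speed v_c = √(μ/r) = 7562 m/s.
Escape speed v_esc = √(2μ/r) = √2 × v_c = 10690 m/s.
Δv = v_esc − v_c = 3132 m/s.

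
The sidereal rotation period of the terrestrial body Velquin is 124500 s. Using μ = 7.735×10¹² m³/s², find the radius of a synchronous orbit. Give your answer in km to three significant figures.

r_sync ≈ 14500 km

A synchronous orbit has period T, so by Kepler's third law a = (μT²/4π²)^(1/3).
μT²/4π² = 7.735×10¹² × (1.245×10⁵)² / 39.48 = 3.037×10²¹ m³.
a = 1.448×10⁷ m = 14481 km.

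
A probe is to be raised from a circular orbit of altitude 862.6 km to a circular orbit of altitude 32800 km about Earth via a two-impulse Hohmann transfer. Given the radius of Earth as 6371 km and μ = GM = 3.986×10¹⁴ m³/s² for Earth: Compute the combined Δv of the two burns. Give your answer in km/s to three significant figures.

r₁ = 6371 + 862.6 = 7233.6 km = 7.2336×10⁶ m.
r₂ = 6371 + 32800 = 39171 km = 3.9171×10⁷ m.
Transfer ellipse a_t = (r₁ + r₂)/2 = 2.320×10⁷ m.
At r₁: circular v_c1 = √(μ/r₁) = 7423 m/s; transfer-perigee v_p = √[μ(2/r₁ − 1/a_t)] = 9645 m/s.
Δv₁ = v_p − v_c1 = 2222 m/s.
At r₂: circular v_c2 = √(μ/r₂) = 3190 m/s; transfer-apogee v_a = √[μ(2/r₂ − 1/a_t)] = 1781 m/s.
Δv₂ = v_c2 − v_a = 1409 m/s.
Total Δv = Δv₁ + Δv₂ = 3631 m/s = 3.631 km/s.

Δv_total ≈ 3.63 km/s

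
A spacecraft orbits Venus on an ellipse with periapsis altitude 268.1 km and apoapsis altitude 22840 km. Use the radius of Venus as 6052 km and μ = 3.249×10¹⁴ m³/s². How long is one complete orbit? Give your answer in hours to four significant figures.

r_p = 6052 + 268.1 = 6320.1 km = 6.3201×10⁶ m.
r_a = 6052 + 22840 = 28892 km = 2.8892×10⁷ m.
Semi-major axis a = (r_p + r_a)/2 = (6320.1 + 28892)/2 = 17606 km = 1.761×10⁷ m.
By Kepler's third law T = 2π√(a³/μ) = 2π × 4.098×10³ = 2.575×10⁴ s.
= 7.153 hours.

T ≈ 7.153 hours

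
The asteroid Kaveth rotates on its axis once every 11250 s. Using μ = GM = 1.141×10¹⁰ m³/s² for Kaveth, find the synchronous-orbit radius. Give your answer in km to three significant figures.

r_sync ≈ 332 km

A synchronous orbit has period T, so by Kepler's third law a = (μT²/4π²)^(1/3).
μT²/4π² = 1.141×10¹⁰ × (1.125×10⁴)² / 39.48 = 3.658×10¹⁶ m³.
a = 3.320×10⁵ m = 331.95 km.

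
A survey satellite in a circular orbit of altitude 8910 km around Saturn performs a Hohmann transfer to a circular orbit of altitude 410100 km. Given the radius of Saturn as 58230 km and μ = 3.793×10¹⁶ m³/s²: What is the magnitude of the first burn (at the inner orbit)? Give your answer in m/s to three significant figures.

Δv ≈ 7670 m/s

r₁ = 58230 + 8910 = 67140 km = 6.7140×10⁷ m.
r₂ = 58230 + 410100 = 468330 km = 4.6833×10⁸ m.
Transfer ellipse a_t = (r₁ + r₂)/2 = 2.677×10⁸ m.
At r₁: circular v_c1 = √(μ/r₁) = 23770 m/s; transfer-perikrone v_p = √[μ(2/r₁ − 1/a_t)] = 31440 m/s.
Δv₁ = v_p − v_c1 = 7667 m/s.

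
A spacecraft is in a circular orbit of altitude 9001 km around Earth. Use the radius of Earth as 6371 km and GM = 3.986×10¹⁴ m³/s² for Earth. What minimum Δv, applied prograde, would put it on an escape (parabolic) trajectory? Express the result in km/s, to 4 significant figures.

Δv ≈ 2.109 km/s

r = 6371 + 9001 = 15372 km = 1.5372×10⁷ m.
Circular speed v_c = √(μ/r) = 5092 m/s.
Escape speed v_esc = √(2μ/r) = √2 × v_c = 7201 m/s.
Δv = v_esc − v_c = 2109 m/s = 2.109 km/s.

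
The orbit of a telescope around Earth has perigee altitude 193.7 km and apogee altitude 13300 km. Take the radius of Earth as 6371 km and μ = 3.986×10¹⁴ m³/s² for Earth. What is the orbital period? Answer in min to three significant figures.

T ≈ 249 min

r_p = 6371 + 193.7 = 6564.7 km = 6.5647×10⁶ m.
r_a = 6371 + 13300 = 19671 km = 1.9671×10⁷ m.
Semi-major axis a = (r_p + r_a)/2 = (6564.7 + 19671)/2 = 13118 km = 1.312×10⁷ m.
By Kepler's third law T = 2π√(a³/μ) = 2π × 2.380×10³ = 1.495×10⁴ s.
= 249.2 min.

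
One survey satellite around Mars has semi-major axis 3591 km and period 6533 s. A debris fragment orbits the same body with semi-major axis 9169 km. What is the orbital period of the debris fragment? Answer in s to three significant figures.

T₂ ≈ 26700 s

Kepler's third law: T² ∝ a³, so T₂ = T₁ (a₂/a₁)^(3/2).
a₂/a₁ = 2.553, (a₂/a₁)^(3/2) = 4.080.
T₂ = 6533 × 4.080 = 26650 s.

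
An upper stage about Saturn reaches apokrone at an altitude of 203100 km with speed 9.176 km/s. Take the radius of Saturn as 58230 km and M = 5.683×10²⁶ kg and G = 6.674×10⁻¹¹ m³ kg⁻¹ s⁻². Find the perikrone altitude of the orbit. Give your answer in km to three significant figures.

μ = GM = 6.674×10⁻¹¹ × 5.683×10²⁶ = 3.793×10¹⁶ m³/s².
r_a = 58230 + 203100 = 2.6133×10⁵ km = 2.613×10⁸ m.
Specific energy ε = v²/2 − μ/r = -1.030×10⁸ J/kg, so a = −μ/(2ε) = 1.841×10⁸ m.
The apsides satisfy r_p + r_a = 2a, so the perikrone radius is 2a − r_a = 1.068×10⁸ m = 1.0678×10⁵ km.
Perikrone altitude = 1.0678×10⁵ − 58230 = 48547 km.

perikrone altitude ≈ 48500 km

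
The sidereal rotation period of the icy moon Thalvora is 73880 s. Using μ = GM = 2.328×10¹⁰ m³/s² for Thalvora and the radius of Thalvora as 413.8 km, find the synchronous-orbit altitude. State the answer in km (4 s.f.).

A synchronous orbit has period T, so by Kepler's third law a = (μT²/4π²)^(1/3).
μT²/4π² = 2.328×10¹⁰ × (7.388×10⁴)² / 39.48 = 3.219×10¹⁸ m³.
a = 1.476×10⁶ m = 1476.5 km.
Altitude h = a − R = 1476.5 − 413.8 = 1062.7 km.

h_sync ≈ 1063 km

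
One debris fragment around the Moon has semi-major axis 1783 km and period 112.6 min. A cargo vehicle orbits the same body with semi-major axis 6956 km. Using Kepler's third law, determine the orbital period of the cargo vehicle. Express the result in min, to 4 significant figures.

T₂ ≈ 867.7 min

Kepler's third law: T² ∝ a³, so T₂ = T₁ (a₂/a₁)^(3/2).
a₂/a₁ = 3.901, (a₂/a₁)^(3/2) = 7.706.
T₂ = 112.6 × 7.706 = 867.7 min.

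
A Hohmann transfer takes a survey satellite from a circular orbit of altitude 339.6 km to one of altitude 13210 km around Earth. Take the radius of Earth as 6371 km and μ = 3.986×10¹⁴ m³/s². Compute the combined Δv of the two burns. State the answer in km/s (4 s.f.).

Δv_total ≈ 2.987 km/s

r₁ = 6371 + 339.6 = 6710.6 km = 6.7106×10⁶ m.
r₂ = 6371 + 13210 = 19581 km = 1.9581×10⁷ m.
Transfer ellipse a_t = (r₁ + r₂)/2 = 1.315×10⁷ m.
At r₁: circular v_c1 = √(μ/r₁) = 7707 m/s; transfer-perigee v_p = √[μ(2/r₁ − 1/a_t)] = 9406 m/s.
Δv₁ = v_p − v_c1 = 1699 m/s.
At r₂: circular v_c2 = √(μ/r₂) = 4512 m/s; transfer-apogee v_a = √[μ(2/r₂ − 1/a_t)] = 3224 m/s.
Δv₂ = v_c2 − v_a = 1288 m/s.
Total Δv = Δv₁ + Δv₂ = 2987 m/s = 2.987 km/s.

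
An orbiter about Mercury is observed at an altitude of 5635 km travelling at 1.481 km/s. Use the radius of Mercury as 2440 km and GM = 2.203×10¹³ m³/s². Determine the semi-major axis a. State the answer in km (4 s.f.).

r = 2440 + 5635 = 8075.0 km = 8.075×10⁶ m.
Vis-viva rearranged: 1/a = 2/r − v²/μ = 2.477×10⁻⁷ − 9.956×10⁻⁸ = 1.481×10⁻⁷ m⁻¹.
a = 6.751×10⁶ m = 6751.5 km.

a ≈ 6751 km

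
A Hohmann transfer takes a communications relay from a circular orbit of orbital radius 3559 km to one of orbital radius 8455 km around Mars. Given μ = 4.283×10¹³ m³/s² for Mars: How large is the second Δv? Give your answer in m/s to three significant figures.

Δv ≈ 518 m/s

r₁ = 3559 km = 3.559×10⁶ m.
r₂ = 8455 km = 8.455×10⁶ m.
Transfer ellipse a_t = (r₁ + r₂)/2 = 6.007×10⁶ m.
At r₁: circular v_c1 = √(μ/r₁) = 3469 m/s; transfer-periapsis v_p = √[μ(2/r₁ − 1/a_t)] = 4116 m/s.
At r₂: circular v_c2 = √(μ/r₂) = 2251 m/s; transfer-apoapsis v_a = √[μ(2/r₂ − 1/a_t)] = 1732 m/s.
Δv₂ = v_c2 − v_a = 518.3 m/s.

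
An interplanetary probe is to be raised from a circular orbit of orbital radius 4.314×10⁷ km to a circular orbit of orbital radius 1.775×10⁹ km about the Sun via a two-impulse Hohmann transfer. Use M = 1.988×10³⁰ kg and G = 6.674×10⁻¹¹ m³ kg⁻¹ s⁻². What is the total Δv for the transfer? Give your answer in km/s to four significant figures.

Δv_total ≈ 28.80 km/s

μ = GM = 6.674×10⁻¹¹ × 1.988×10³⁰ = 1.327×10²⁰ m³/s².
r₁ = 4.314×10⁷ km = 4.314×10¹⁰ m.
r₂ = 1.775×10⁹ km = 1.775×10¹² m.
Transfer ellipse a_t = (r₁ + r₂)/2 = 9.091×10¹¹ m.
At r₁: circular v_c1 = √(μ/r₁) = 55460 m/s; transfer-perihelion v_p = √[μ(2/r₁ − 1/a_t)] = 77490 m/s.
Δv₁ = v_p − v_c1 = 22040 m/s.
At r₂: circular v_c2 = √(μ/r₂) = 8646 m/s; transfer-aphelion v_a = √[μ(2/r₂ − 1/a_t)] = 1883 m/s.
Δv₂ = v_c2 − v_a = 6762 m/s.
Total Δv = Δv₁ + Δv₂ = 28800 m/s = 28.80 km/s.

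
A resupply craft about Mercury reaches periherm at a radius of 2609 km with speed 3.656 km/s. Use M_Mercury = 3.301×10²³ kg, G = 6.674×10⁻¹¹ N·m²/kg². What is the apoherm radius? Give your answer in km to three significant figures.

μ = GM = 6.674×10⁻¹¹ × 3.301×10²³ = 2.203×10¹³ m³/s².
r_p = 2.609×10⁶ m.
Specific energy ε = v²/2 − μ/r = -1.761×10⁶ J/kg, so a = −μ/(2ε) = 6.255×10⁶ m.
The apsides satisfy r_p + r_a = 2a, so the apoherm radius is 2a − r_p = 9.901×10⁶ m = 9901.3 km.

apoherm radius ≈ 9900 km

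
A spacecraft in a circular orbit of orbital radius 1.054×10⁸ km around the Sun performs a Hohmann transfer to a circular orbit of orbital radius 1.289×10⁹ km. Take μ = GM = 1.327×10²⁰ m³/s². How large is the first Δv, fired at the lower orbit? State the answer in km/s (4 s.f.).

r₁ = 1.054×10⁸ km = 1.054×10¹¹ m.
r₂ = 1.289×10⁹ km = 1.289×10¹² m.
Transfer ellipse a_t = (r₁ + r₂)/2 = 6.972×10¹¹ m.
At r₁: circular v_c1 = √(μ/r₁) = 35480 m/s; transfer-perihelion v_p = √[μ(2/r₁ − 1/a_t)] = 48250 m/s.
Δv₁ = v_p − v_c1 = 12760 m/s.
= 12.76 km/s.

Δv ≈ 12.76 km/s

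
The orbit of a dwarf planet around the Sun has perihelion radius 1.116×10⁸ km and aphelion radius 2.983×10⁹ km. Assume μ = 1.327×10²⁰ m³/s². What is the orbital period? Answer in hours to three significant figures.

Semi-major axis a = (r_p + r_a)/2 = (1.1160×10⁸ + 2.9830×10⁹)/2 = 1.5473×10⁹ km = 1.547×10¹² m.
By Kepler's third law T = 2π√(a³/μ) = 2π × 1.671×10⁸ = 1.050×10⁹ s.
= 2.916×10⁵ hours.

T ≈ 292000 hours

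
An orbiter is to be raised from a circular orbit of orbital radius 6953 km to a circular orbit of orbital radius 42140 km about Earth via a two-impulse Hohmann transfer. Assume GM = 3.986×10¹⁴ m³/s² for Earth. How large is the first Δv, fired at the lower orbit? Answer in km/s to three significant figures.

r₁ = 6953 km = 6.953×10⁶ m.
r₂ = 42140 km = 4.214×10⁷ m.
Transfer ellipse a_t = (r₁ + r₂)/2 = 2.455×10⁷ m.
At r₁: circular v_c1 = √(μ/r₁) = 7572 m/s; transfer-perigee v_p = √[μ(2/r₁ − 1/a_t)] = 9921 m/s.
Δv₁ = v_p − v_c1 = 2349 m/s.
= 2.349 km/s.

Δv ≈ 2.35 km/s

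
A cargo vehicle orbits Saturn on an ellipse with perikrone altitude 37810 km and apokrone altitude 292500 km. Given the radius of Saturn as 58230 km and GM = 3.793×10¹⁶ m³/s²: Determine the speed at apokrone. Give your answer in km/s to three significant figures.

v ≈ 6.82 km/s

r_p = 58230 + 37810 = 96040 km = 9.6040×10⁷ m.
r_a = 58230 + 292500 = 350730 km = 3.5073×10⁸ m.
Semi-major axis a = (r_p + r_a)/2 = 2.2338×10⁵ km = 2.234×10⁸ m.
Vis-viva: v² = μ(2/r − 1/a) = 3.793×10¹⁶ × (5.702×10⁻⁹ − 4.477×10⁻⁹) = 4.650×10⁷ m²/s².
v = 6819 m/s = 6.819 km/s.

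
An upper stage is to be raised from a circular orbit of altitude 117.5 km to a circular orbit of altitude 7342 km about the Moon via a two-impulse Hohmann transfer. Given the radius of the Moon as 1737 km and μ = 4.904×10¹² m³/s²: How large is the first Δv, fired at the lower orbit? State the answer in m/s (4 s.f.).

r₁ = 1737 + 117.5 = 1854.5 km = 1.8545×10⁶ m.
r₂ = 1737 + 7342 = 9079.0 km = 9.0790×10⁶ m.
Transfer ellipse a_t = (r₁ + r₂)/2 = 5.467×10⁶ m.
At r₁: circular v_c1 = √(μ/r₁) = 1626 m/s; transfer-perilune v_p = √[μ(2/r₁ − 1/a_t)] = 2096 m/s.
Δv₁ = v_p − v_c1 = 469.5 m/s.

Δv ≈ 469.5 m/s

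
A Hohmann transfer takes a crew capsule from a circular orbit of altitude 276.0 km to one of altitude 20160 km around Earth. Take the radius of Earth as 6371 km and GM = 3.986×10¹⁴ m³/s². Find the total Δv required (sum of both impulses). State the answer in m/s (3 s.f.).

Δv_total ≈ 3470 m/s

r₁ = 6371 + 276.0 = 6647.0 km = 6.6470×10⁶ m.
r₂ = 6371 + 20160 = 26531 km = 2.6531×10⁷ m.
Transfer ellipse a_t = (r₁ + r₂)/2 = 1.659×10⁷ m.
At r₁: circular v_c1 = √(μ/r₁) = 7744 m/s; transfer-perigee v_p = √[μ(2/r₁ − 1/a_t)] = 9793 m/s.
Δv₁ = v_p − v_c1 = 2049 m/s.
At r₂: circular v_c2 = √(μ/r₂) = 3876 m/s; transfer-apogee v_a = √[μ(2/r₂ − 1/a_t)] = 2454 m/s.
Δv₂ = v_c2 − v_a = 1423 m/s.
Total Δv = Δv₁ + Δv₂ = 3472 m/s.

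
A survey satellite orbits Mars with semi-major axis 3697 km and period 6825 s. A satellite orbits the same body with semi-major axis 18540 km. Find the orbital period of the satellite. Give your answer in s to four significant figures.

T₂ ≈ 76650 s

Kepler's third law: T² ∝ a³, so T₂ = T₁ (a₂/a₁)^(3/2).
a₂/a₁ = 5.015, (a₂/a₁)^(3/2) = 11.23.
T₂ = 6825 × 11.23 = 76650 s.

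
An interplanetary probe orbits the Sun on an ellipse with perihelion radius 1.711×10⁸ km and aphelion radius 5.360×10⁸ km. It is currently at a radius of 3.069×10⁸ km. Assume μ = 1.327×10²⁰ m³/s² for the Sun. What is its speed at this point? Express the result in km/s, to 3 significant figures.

v ≈ 22.1 km/s

Semi-major axis a = (r_p + r_a)/2 = 3.5355×10⁸ km = 3.536×10¹¹ m.
Vis-viva: v² = μ(2/r − 1/a) = 1.327×10²⁰ × (6.517×10⁻¹² − 2.828×10⁻¹²) = 4.894×10⁸ m²/s².
v = 22120 m/s = 22.12 km/s.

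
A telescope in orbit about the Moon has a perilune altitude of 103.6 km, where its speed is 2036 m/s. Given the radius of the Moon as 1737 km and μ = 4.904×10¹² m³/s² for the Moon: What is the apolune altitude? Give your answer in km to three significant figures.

r_p = 1737 + 103.6 = 1840.6 km = 1.841×10⁶ m.
Specific energy ε = v²/2 − μ/r = -5.917×10⁵ J/kg, so a = −μ/(2ε) = 4.144×10⁶ m.
The apsides satisfy r_p + r_a = 2a, so the apolune radius is 2a − r_p = 6.447×10⁶ m = 6447.4 km.
Apolune altitude = 6447.4 − 1737 = 4710.4 km.

apolune altitude ≈ 4710 km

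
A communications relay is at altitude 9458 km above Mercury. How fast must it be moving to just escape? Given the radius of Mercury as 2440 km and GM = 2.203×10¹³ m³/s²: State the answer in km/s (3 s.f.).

r = 2440 + 9458 = 11898 km = 1.1898×10⁷ m.
Escape speed v_esc = √(2μ/r) = √(2 × 2.203×10¹³ / 1.190×10⁷) = √(3.703×10⁶) = 1924 m/s.
= 1.924 km/s.

v_esc ≈ 1.92 km/s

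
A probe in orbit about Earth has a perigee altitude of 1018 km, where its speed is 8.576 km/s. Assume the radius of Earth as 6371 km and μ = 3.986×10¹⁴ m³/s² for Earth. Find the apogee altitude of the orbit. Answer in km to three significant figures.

r_p = 6371 + 1018 = 7389.0 km = 7.389×10⁶ m.
Specific energy ε = v²/2 − μ/r = -1.717×10⁷ J/kg, so a = −μ/(2ε) = 1.161×10⁷ m.
The apsides satisfy r_p + r_a = 2a, so the apogee radius is 2a − r_p = 1.582×10⁷ m = 15824 km.
Apogee altitude = 15824 − 6371 = 9453.3 km.

apogee altitude ≈ 9450 km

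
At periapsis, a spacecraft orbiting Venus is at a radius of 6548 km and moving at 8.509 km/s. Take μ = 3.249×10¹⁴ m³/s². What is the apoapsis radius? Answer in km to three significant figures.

apoapsis radius ≈ 17700 km

r_p = 6.548×10⁶ m.
Specific energy ε = v²/2 − μ/r = -1.342×10⁷ J/kg, so a = −μ/(2ε) = 1.211×10⁷ m.
The apsides satisfy r_p + r_a = 2a, so the apoapsis radius is 2a − r_p = 1.767×10⁷ m = 17668 km.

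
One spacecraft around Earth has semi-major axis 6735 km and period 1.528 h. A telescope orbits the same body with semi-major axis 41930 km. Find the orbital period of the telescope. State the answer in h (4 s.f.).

Kepler's third law: T² ∝ a³, so T₂ = T₁ (a₂/a₁)^(3/2).
a₂/a₁ = 6.226, (a₂/a₁)^(3/2) = 15.53.
T₂ = 1.528 × 15.53 = 23.74 h.

T₂ ≈ 23.74 h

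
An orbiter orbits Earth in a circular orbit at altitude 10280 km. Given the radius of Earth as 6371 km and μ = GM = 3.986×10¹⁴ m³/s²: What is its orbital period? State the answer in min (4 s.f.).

r = 6371 + 10280 = 16651 km = 1.6651×10⁷ m.
Kepler's third law: T = 2π√(r³/μ) = 2π√((1.665×10⁷)³ / 3.986×10¹⁴).
r³/μ = 1.158×10⁷ s², so T = 2π × 3.403×10³ = 2.138×10⁴ s.
Converting: 2.138×10⁴ s ÷ 60.00 = 356.4 min.

T ≈ 356.4 min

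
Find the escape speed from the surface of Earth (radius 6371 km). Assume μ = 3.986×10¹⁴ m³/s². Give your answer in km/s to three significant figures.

r = R = 6.371×10⁶ m.
Escape speed v_esc = √(2μ/r) = √(2 × 3.986×10¹⁴ / 6.371×10⁶) = √(1.251×10⁸) = 11190 m/s.
= 11.19 km/s.

v_esc ≈ 11.2 km/s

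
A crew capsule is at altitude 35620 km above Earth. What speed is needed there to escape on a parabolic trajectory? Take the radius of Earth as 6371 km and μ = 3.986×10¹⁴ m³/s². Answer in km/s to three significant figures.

v_esc ≈ 4.36 km/s

r = 6371 + 35620 = 41991 km = 4.1991×10⁷ m.
Escape speed v_esc = √(2μ/r) = √(2 × 3.986×10¹⁴ / 4.199×10⁷) = √(1.899×10⁷) = 4357 m/s.
= 4.357 km/s.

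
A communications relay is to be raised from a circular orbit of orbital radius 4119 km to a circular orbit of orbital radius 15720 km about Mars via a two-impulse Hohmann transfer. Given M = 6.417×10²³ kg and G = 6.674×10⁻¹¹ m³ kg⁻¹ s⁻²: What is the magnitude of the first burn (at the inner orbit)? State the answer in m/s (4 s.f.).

Δv ≈ 834.7 m/s

μ = GM = 6.674×10⁻¹¹ × 6.417×10²³ = 4.283×10¹³ m³/s².
r₁ = 4119 km = 4.119×10⁶ m.
r₂ = 15720 km = 1.572×10⁷ m.
Transfer ellipse a_t = (r₁ + r₂)/2 = 9.920×10⁶ m.
At r₁: circular v_c1 = √(μ/r₁) = 3225 m/s; transfer-periapsis v_p = √[μ(2/r₁ − 1/a_t)] = 4059 m/s.
Δv₁ = v_p − v_c1 = 834.7 m/s.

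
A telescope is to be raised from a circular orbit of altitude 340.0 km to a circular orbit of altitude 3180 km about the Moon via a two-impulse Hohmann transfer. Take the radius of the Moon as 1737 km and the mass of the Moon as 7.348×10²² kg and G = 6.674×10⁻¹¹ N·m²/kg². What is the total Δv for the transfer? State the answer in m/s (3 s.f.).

μ = GM = 6.674×10⁻¹¹ × 7.348×10²² = 4.904×10¹² m³/s².
r₁ = 1737 + 340.0 = 2077.0 km = 2.0770×10⁶ m.
r₂ = 1737 + 3180 = 4917.0 km = 4.9170×10⁶ m.
Transfer ellipse a_t = (r₁ + r₂)/2 = 3.497×10⁶ m.
At r₁: circular v_c1 = √(μ/r₁) = 1537 m/s; transfer-perilune v_p = √[μ(2/r₁ − 1/a_t)] = 1822 m/s.
Δv₁ = v_p − v_c1 = 285.5 m/s.
At r₂: circular v_c2 = √(μ/r₂) = 998.7 m/s; transfer-apolune v_a = √[μ(2/r₂ − 1/a_t)] = 769.7 m/s.
Δv₂ = v_c2 − v_a = 229.0 m/s.
Total Δv = Δv₁ + Δv₂ = 514.5 m/s.

Δv_total ≈ 514 m/s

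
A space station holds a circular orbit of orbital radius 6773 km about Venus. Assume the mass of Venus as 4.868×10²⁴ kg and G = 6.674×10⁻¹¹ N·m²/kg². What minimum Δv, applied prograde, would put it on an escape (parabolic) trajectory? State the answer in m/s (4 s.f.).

Δv ≈ 2869 m/s

μ = GM = 6.674×10⁻¹¹ × 4.868×10²⁴ = 3.249×10¹⁴ m³/s².
r = 6773 km = 6.773×10⁶ m.
Circular speed v_c = √(μ/r) = 6926 m/s.
Escape speed v_esc = √(2μ/r) = √2 × v_c = 9795 m/s.
Δv = v_esc − v_c = 2869 m/s.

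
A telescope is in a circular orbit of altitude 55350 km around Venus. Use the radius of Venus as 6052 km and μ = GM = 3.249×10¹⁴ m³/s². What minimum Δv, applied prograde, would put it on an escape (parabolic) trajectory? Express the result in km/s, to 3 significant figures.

Δv ≈ 0.953 km/s

r = 6052 + 55350 = 61402 km = 6.1402×10⁷ m.
Circular speed v_c = √(μ/r) = 2300 m/s.
Escape speed v_esc = √(2μ/r) = √2 × v_c = 3253 m/s.
Δv = v_esc − v_c = 952.8 m/s = 0.9528 km/s.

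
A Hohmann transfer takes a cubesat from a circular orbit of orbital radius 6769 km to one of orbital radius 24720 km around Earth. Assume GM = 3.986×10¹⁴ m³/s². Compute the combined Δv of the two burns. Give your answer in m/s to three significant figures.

r₁ = 6769 km = 6.769×10⁶ m.
r₂ = 24720 km = 2.472×10⁷ m.
Transfer ellipse a_t = (r₁ + r₂)/2 = 1.574×10⁷ m.
At r₁: circular v_c1 = √(μ/r₁) = 7674 m/s; transfer-perigee v_p = √[μ(2/r₁ − 1/a_t)] = 9615 m/s.
Δv₁ = v_p − v_c1 = 1942 m/s.
At r₂: circular v_c2 = √(μ/r₂) = 4016 m/s; transfer-apogee v_a = √[μ(2/r₂ − 1/a_t)] = 2633 m/s.
Δv₂ = v_c2 − v_a = 1383 m/s.
Total Δv = Δv₁ + Δv₂ = 3324 m/s.

Δv_total ≈ 3320 m/s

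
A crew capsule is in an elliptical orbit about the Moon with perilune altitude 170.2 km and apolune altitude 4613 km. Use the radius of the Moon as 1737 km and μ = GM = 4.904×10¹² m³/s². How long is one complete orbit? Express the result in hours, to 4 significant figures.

T ≈ 6.612 hours

r_p = 1737 + 170.2 = 1907.2 km = 1.9072×10⁶ m.
r_a = 1737 + 4613 = 6350.0 km = 6.3500×10⁶ m.
Semi-major axis a = (r_p + r_a)/2 = (1907.2 + 6350.0)/2 = 4128.6 km = 4.129×10⁶ m.
By Kepler's third law T = 2π√(a³/μ) = 2π × 3.788×10³ = 2.380×10⁴ s.
= 6.612 hours.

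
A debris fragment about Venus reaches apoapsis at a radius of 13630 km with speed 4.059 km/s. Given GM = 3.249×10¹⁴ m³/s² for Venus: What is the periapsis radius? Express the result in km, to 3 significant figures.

r_a = 1.363×10⁷ m.
Specific energy ε = v²/2 − μ/r = -1.560×10⁷ J/kg, so a = −μ/(2ε) = 1.041×10⁷ m.
The apsides satisfy r_p + r_a = 2a, so the periapsis radius is 2a − r_a = 7.198×10⁶ m = 7197.7 km.

periapsis radius ≈ 7200 km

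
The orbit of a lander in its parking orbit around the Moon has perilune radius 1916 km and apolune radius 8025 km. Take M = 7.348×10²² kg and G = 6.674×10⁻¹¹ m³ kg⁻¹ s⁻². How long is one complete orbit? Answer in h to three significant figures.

μ = GM = 6.674×10⁻¹¹ × 7.348×10²² = 4.904×10¹² m³/s².
Semi-major axis a = (r_p + r_a)/2 = (1916.0 + 8025.0)/2 = 4970.5 km = 4.970×10⁶ m.
By Kepler's third law T = 2π√(a³/μ) = 2π × 5.004×10³ = 3.144×10⁴ s.
= 8.734 h.

T ≈ 8.73 h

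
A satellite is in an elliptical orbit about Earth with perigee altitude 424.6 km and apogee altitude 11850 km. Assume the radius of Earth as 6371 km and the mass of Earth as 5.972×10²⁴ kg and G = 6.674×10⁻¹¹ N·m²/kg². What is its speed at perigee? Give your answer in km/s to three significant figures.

μ = GM = 6.674×10⁻¹¹ × 5.972×10²⁴ = 3.986×10¹⁴ m³/s².
r_p = 6371 + 424.6 = 6795.6 km = 6.7956×10⁶ m.
r_a = 6371 + 11850 = 18221 km = 1.8221×10⁷ m.
Semi-major axis a = (r_p + r_a)/2 = 12508 km = 1.251×10⁷ m.
Vis-viva: v² = μ(2/r − 1/a) = 3.986×10¹⁴ × (2.943×10⁻⁷ − 7.995×10⁻⁸) = 8.544×10⁷ m²/s².
v = 9243 m/s = 9.243 km/s.

v ≈ 9.24 km/s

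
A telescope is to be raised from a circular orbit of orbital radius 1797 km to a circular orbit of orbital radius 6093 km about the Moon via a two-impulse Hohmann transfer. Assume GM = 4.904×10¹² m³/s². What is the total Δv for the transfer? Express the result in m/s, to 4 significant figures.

r₁ = 1797 km = 1.797×10⁶ m.
r₂ = 6093 km = 6.093×10⁶ m.
Transfer ellipse a_t = (r₁ + r₂)/2 = 3.945×10⁶ m.
At r₁: circular v_c1 = √(μ/r₁) = 1652 m/s; transfer-perilune v_p = √[μ(2/r₁ − 1/a_t)] = 2053 m/s.
Δv₁ = v_p − v_c1 = 401.1 m/s.
At r₂: circular v_c2 = √(μ/r₂) = 897.1 m/s; transfer-apolune v_a = √[μ(2/r₂ − 1/a_t)] = 605.5 m/s.
Δv₂ = v_c2 − v_a = 291.6 m/s.
Total Δv = Δv₁ + Δv₂ = 692.7 m/s.

Δv_total ≈ 692.7 m/s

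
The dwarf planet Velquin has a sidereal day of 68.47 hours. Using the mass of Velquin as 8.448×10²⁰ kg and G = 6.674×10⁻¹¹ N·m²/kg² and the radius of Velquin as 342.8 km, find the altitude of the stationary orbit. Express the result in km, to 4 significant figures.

h_sync ≈ 4084 km

μ = GM = 6.674×10⁻¹¹ × 8.448×10²⁰ = 5.638×10¹⁰ m³/s².
T = 68.47 hours = 2.465×10⁵ s.
A synchronous orbit has period T, so by Kepler's third law a = (μT²/4π²)^(1/3).
μT²/4π² = 5.638×10¹⁰ × (2.465×10⁵)² / 39.48 = 8.677×10¹⁹ m³.
a = 4.427×10⁶ m = 4427.2 km.
Altitude h = a − R = 4427.2 − 342.8 = 4084.4 km.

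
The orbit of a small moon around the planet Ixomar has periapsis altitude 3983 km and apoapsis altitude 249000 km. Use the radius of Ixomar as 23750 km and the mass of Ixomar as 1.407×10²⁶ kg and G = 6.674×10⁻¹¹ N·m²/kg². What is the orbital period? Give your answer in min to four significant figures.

T ≈ 1990 min

μ = GM = 6.674×10⁻¹¹ × 1.407×10²⁶ = 9.390×10¹⁵ m³/s².
r_p = 23750 + 3983 = 27733 km = 2.7733×10⁷ m.
r_a = 23750 + 249000 = 272750 km = 2.7275×10⁸ m.
Semi-major axis a = (r_p + r_a)/2 = (27733 + 2.7275×10⁵)/2 = 1.5024×10⁵ km = 1.502×10⁸ m.
By Kepler's third law T = 2π√(a³/μ) = 2π × 1.900×10⁴ = 1.194×10⁵ s.
= 1990 min.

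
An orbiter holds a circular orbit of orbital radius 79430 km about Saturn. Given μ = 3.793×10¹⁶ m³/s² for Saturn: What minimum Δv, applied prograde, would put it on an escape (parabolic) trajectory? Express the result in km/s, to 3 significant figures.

Δv ≈ 9.05 km/s

r = 79430 km = 7.943×10⁷ m.
Circular speed v_c = √(μ/r) = 21850 m/s.
Escape speed v_esc = √(2μ/r) = √2 × v_c = 30900 m/s.
Δv = v_esc − v_c = 9052 m/s = 9.052 km/s.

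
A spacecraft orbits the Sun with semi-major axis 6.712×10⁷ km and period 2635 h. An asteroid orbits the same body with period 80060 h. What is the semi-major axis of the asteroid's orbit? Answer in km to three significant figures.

Kepler's third law: a³ ∝ T², so a₂ = a₁ (T₂/T₁)^(2/3).
T₂/T₁ = 30.38, (T₂/T₁)^(2/3) = 9.737.
a₂ = 6.712×10⁷ × 9.737 = 6.535×10⁸ km.

a₂ ≈ 6.54×10⁸ km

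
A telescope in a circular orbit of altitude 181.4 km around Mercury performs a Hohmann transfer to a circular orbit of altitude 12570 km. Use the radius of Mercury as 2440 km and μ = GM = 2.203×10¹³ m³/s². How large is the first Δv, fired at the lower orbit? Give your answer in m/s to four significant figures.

r₁ = 2440 + 181.4 = 2621.4 km = 2.6214×10⁶ m.
r₂ = 2440 + 12570 = 15010 km = 1.5010×10⁷ m.
Transfer ellipse a_t = (r₁ + r₂)/2 = 8.816×10⁶ m.
At r₁: circular v_c1 = √(μ/r₁) = 2899 m/s; transfer-periherm v_p = √[μ(2/r₁ − 1/a_t)] = 3783 m/s.
Δv₁ = v_p − v_c1 = 883.8 m/s.

Δv ≈ 883.8 m/s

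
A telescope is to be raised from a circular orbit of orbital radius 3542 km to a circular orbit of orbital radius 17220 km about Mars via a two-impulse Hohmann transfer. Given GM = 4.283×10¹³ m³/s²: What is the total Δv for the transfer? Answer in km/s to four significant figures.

r₁ = 3542 km = 3.542×10⁶ m.
r₂ = 17220 km = 1.722×10⁷ m.
Transfer ellipse a_t = (r₁ + r₂)/2 = 1.038×10⁷ m.
At r₁: circular v_c1 = √(μ/r₁) = 3477 m/s; transfer-periapsis v_p = √[μ(2/r₁ − 1/a_t)] = 4479 m/s.
Δv₁ = v_p − v_c1 = 1001 m/s.
At r₂: circular v_c2 = √(μ/r₂) = 1577 m/s; transfer-apoapsis v_a = √[μ(2/r₂ − 1/a_t)] = 921.2 m/s.
Δv₂ = v_c2 − v_a = 655.9 m/s.
Total Δv = Δv₁ + Δv₂ = 1657 m/s = 1.657 km/s.

Δv_total ≈ 1.657 km/s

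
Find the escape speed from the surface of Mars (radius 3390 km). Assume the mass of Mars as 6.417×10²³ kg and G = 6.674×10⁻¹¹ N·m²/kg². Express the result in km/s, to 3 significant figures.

v_esc ≈ 5.03 km/s

μ = GM = 6.674×10⁻¹¹ × 6.417×10²³ = 4.283×10¹³ m³/s².
r = R = 3.390×10⁶ m.
Escape speed v_esc = √(2μ/r) = √(2 × 4.283×10¹³ / 3.390×10⁶) = √(2.527×10⁷) = 5027 m/s.
= 5.027 km/s.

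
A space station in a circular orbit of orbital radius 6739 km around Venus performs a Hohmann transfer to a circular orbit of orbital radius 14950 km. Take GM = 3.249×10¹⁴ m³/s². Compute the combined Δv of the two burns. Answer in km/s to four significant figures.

Δv_total ≈ 2.196 km/s

r₁ = 6739 km = 6.739×10⁶ m.
r₂ = 14950 km = 1.495×10⁷ m.
Transfer ellipse a_t = (r₁ + r₂)/2 = 1.084×10⁷ m.
At r₁: circular v_c1 = √(μ/r₁) = 6943 m/s; transfer-periapsis v_p = √[μ(2/r₁ − 1/a_t)] = 8153 m/s.
Δv₁ = v_p − v_c1 = 1209 m/s.
At r₂: circular v_c2 = √(μ/r₂) = 4662 m/s; transfer-apoapsis v_a = √[μ(2/r₂ − 1/a_t)] = 3675 m/s.
Δv₂ = v_c2 − v_a = 986.9 m/s.
Total Δv = Δv₁ + Δv₂ = 2196 m/s = 2.196 km/s.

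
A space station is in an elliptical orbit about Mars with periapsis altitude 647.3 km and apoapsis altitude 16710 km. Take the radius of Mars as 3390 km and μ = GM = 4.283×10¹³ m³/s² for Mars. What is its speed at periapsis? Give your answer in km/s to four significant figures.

v ≈ 4.203 km/s

r_p = 3390 + 647.3 = 4037.3 km = 4.0373×10⁶ m.
r_a = 3390 + 16710 = 20100 km = 2.0100×10⁷ m.
Semi-major axis a = (r_p + r_a)/2 = 12069 km = 1.207×10⁷ m.
Vis-viva: v² = μ(2/r − 1/a) = 4.283×10¹³ × (4.954×10⁻⁷ − 8.286×10⁻⁸) = 1.767×10⁷ m²/s².
v = 4203 m/s = 4.203 km/s.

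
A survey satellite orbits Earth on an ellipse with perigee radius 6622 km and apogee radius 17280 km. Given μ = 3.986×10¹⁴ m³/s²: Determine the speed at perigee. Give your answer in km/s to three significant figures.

Semi-major axis a = (r_p + r_a)/2 = 11951 km = 1.195×10⁷ m.
Vis-viva: v² = μ(2/r − 1/a) = 3.986×10¹⁴ × (3.020×10⁻⁷ − 8.368×10⁻⁸) = 8.703×10⁷ m²/s².
v = 9329 m/s = 9.329 km/s.

v ≈ 9.33 km/s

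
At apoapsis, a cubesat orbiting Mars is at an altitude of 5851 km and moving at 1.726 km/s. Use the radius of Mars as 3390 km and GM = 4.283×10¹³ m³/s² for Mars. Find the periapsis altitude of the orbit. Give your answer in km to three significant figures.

periapsis altitude ≈ 986 km

r_a = 3390 + 5851 = 9241.0 km = 9.241×10⁶ m.
Specific energy ε = v²/2 − μ/r = -3.145×10⁶ J/kg, so a = −μ/(2ε) = 6.809×10⁶ m.
The apsides satisfy r_p + r_a = 2a, so the periapsis radius is 2a − r_a = 4.376×10⁶ m = 4376.4 km.
Periapsis altitude = 4376.4 − 3390 = 986.40 km.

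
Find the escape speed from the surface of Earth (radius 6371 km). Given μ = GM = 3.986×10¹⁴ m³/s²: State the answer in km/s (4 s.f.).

r = R = 6.371×10⁶ m.
Escape speed v_esc = √(2μ/r) = √(2 × 3.986×10¹⁴ / 6.371×10⁶) = √(1.251×10⁸) = 11190 m/s.
= 11.19 km/s.

v_esc ≈ 11.19 km/s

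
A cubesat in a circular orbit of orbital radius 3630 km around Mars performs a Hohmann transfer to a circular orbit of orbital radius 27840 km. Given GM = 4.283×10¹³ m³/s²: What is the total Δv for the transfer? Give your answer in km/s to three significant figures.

r₁ = 3630 km = 3.630×10⁶ m.
r₂ = 27840 km = 2.784×10⁷ m.
Transfer ellipse a_t = (r₁ + r₂)/2 = 1.574×10⁷ m.
At r₁: circular v_c1 = √(μ/r₁) = 3435 m/s; transfer-periapsis v_p = √[μ(2/r₁ − 1/a_t)] = 4569 m/s.
Δv₁ = v_p − v_c1 = 1134 m/s.
At r₂: circular v_c2 = √(μ/r₂) = 1240 m/s; transfer-apoapsis v_a = √[μ(2/r₂ − 1/a_t)] = 595.7 m/s.
Δv₂ = v_c2 − v_a = 644.6 m/s.
Total Δv = Δv₁ + Δv₂ = 1779 m/s = 1.779 km/s.

Δv_total ≈ 1.78 km/s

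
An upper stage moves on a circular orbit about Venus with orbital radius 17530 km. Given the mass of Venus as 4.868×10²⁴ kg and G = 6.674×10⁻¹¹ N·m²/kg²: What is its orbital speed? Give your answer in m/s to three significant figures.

v ≈ 4310 m/s

μ = GM = 6.674×10⁻¹¹ × 4.868×10²⁴ = 3.249×10¹⁴ m³/s².
r = 17530 km = 1.753×10⁷ m.
For a circular orbit v = √(μ/r) = √(3.249×10¹⁴ / 1.753×10⁷) = √(1.853×10⁷) = 4305 m/s.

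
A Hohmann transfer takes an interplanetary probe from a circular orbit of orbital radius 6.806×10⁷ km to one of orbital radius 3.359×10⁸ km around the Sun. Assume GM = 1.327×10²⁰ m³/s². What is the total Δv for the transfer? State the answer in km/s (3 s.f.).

Δv_total ≈ 21.1 km/s

r₁ = 6.806×10⁷ km = 6.806×10¹⁰ m.
r₂ = 3.359×10⁸ km = 3.359×10¹¹ m.
Transfer ellipse a_t = (r₁ + r₂)/2 = 2.020×10¹¹ m.
At r₁: circular v_c1 = √(μ/r₁) = 44160 m/s; transfer-perihelion v_p = √[μ(2/r₁ − 1/a_t)] = 56940 m/s.
Δv₁ = v_p − v_c1 = 12790 m/s.
At r₂: circular v_c2 = √(μ/r₂) = 19880 m/s; transfer-aphelion v_a = √[μ(2/r₂ − 1/a_t)] = 11540 m/s.
Δv₂ = v_c2 − v_a = 8338 m/s.
Total Δv = Δv₁ + Δv₂ = 21130 m/s = 21.13 km/s.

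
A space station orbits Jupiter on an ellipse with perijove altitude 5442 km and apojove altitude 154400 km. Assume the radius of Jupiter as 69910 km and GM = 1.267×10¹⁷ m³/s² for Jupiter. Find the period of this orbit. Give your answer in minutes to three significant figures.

T ≈ 540 minutes

r_p = 69910 + 5442 = 75352 km = 7.5352×10⁷ m.
r_a = 69910 + 154400 = 224310 km = 2.2431×10⁸ m.
Semi-major axis a = (r_p + r_a)/2 = (75352 + 2.2431×10⁵)/2 = 1.4983×10⁵ km = 1.498×10⁸ m.
By Kepler's third law T = 2π√(a³/μ) = 2π × 5.152×10³ = 3.237×10⁴ s.
= 539.6 minutes.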